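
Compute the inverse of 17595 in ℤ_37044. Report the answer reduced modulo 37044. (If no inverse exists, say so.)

Compute gcd(17595, 37044):
37044 = 2·17595 + 1854
17595 = 9·1854 + 909
1854 = 2·909 + 36
909 = 25·36 + 9
36 = 4·9 + 0
The gcd is 9, not 1, hence no inverse exists.

no inverse exists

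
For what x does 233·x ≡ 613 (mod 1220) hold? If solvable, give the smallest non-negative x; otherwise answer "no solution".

First find gcd(233, 1220):
1220 = 5*233 + 55
233 = 4*55 + 13
55 = 4*13 + 3
13 = 4*3 + 1
3 = 3*1 + 0
gcd = 1, so a unique solution mod 1220 exists.
Back-substitute for the Bézout coefficients:
1 = 13 − 4·3
1 = −4·55 + 17·13
1 = 17·233 − 72·55
1 = −72·1220 + 377·233
So 233·(377) ≡ 1 (mod 1220), giving 233⁻¹ ≡ 377.
x ≡ 233⁻¹·613 ≡ 377·613 ≡ 521 (mod 1220).

521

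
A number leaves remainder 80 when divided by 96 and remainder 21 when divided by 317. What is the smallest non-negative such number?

Write x = 80 + 96·k. Then 96·k ≡ 21 − 80 ≡ 258 (mod 317).
Need 96⁻¹ mod 317. Extended Euclid on (317, 96):
317 = 3·96 + 29
96 = 3·29 + 9
29 = 3·9 + 2
9 = 4·2 + 1
2 = 2·1 + 0
Back-substitute:
1 = 9 − 4·2
1 = −4·29 + 13·9
1 = 13·96 − 43·29
1 = −43·317 + 142·96
96⁻¹ ≡ 142 (mod 317), so k ≡ 142·258 ≡ 181 (mod 317).
x = 80 + 96·181 = 17456.

17456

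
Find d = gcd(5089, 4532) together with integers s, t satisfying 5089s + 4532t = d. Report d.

Repeated division:
5089 = 1*4532 + 557
4532 = 8*557 + 76
557 = 7*76 + 25
76 = 3*25 + 1
25 = 25*1 + 0
gcd(5089, 4532) = 1.
Express as a combination:
1 = 76 − 3·25
1 = −3·557 + 22·76
1 = 22·4532 − 179·557
1 = −179·5089 + 201·4532
So 1 = (-179)·5089 + (201)·4532.

1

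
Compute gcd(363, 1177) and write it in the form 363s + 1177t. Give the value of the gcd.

Apply Euclid's algorithm to 1177 and 363:
1177 = 3×363 + 88
363 = 4×88 + 11
88 = 8×11 + 0
gcd(363, 1177) = 11.
Back-substituting:
11 = 363 − 4·88
11 = −4·1177 + 13·363
So 11 = (-4)·1177 + (13)·363.

11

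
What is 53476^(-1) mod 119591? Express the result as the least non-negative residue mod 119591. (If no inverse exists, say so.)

91782

gcd(119591, 53476) by repeated division:
119591 = 2*53476 + 12639
53476 = 4*12639 + 2920
12639 = 4*2920 + 959
2920 = 3*959 + 43
959 = 22*43 + 13
43 = 3*13 + 4
13 = 3*4 + 1
4 = 4*1 + 0
Since gcd(53476, 119591) = 1, back-substitute to write 1 as a combination:
1 = 13 − 3·4
1 = −3·43 + 10·13
1 = 10·959 − 223·43
1 = −223·2920 + 679·959
1 = 679·12639 − 2939·2920
1 = −2939·53476 + 12435·12639
1 = 12435·119591 − 27809·53476
So 53476·(-27809) ≡ 1 (mod 119591), and -27809 ≡ 91782 (mod 119591).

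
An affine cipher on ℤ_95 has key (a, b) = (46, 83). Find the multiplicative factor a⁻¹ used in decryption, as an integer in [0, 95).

Run Euclid on (95, 46):
95 = 2×46 + 3
46 = 15×3 + 1
3 = 3×1 + 0
gcd = 1, so the inverse exists. Back-substitute:
1 = 46 − 15·3
1 = −15·95 + 31·46
So 46·31 ≡ 1 (mod 95).

31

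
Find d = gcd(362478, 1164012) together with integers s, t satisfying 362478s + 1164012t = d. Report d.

6

Apply Euclid's algorithm to 1164012 and 362478:
1164012 = 3·362478 + 76578
362478 = 4·76578 + 56166
76578 = 1·56166 + 20412
56166 = 2·20412 + 15342
20412 = 1·15342 + 5070
15342 = 3·5070 + 132
5070 = 38·132 + 54
132 = 2·54 + 24
54 = 2·24 + 6
24 = 4·6 + 0
gcd(362478, 1164012) = 6.
Express as a combination:
6 = 54 − 2·24
6 = −2·132 + 5·54
6 = 5·5070 − 192·132
6 = −192·15342 + 581·5070
6 = 581·20412 − 773·15342
6 = −773·56166 + 2127·20412
6 = 2127·76578 − 2900·56166
6 = −2900·362478 + 13727·76578
6 = 13727·1164012 − 44081·362478
So 6 = (13727)·1164012 + (-44081)·362478.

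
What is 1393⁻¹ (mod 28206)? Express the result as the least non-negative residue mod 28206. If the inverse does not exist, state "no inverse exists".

6277

Extended Euclidean algorithm:
28206 = 20*1393 + 346
1393 = 4*346 + 9
346 = 38*9 + 4
9 = 2*4 + 1
4 = 4*1 + 0
Since gcd(1393, 28206) = 1, back-substitute to write 1 as a combination:
1 = 9 − 2·4
1 = −2·346 + 77·9
1 = 77·1393 − 310·346
1 = −310·28206 + 6277·1393
So 1393·6277 ≡ 1 (mod 28206).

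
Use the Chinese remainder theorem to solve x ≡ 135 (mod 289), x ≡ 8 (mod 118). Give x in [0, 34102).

Write x = 135 + 289·k. Then 289·k ≡ 8 − 135 ≡ 109 (mod 118).
Need 289⁻¹ mod 118. Extended Euclid on (118, 53):
118 = 2*53 + 12
53 = 4*12 + 5
12 = 2*5 + 2
5 = 2*2 + 1
2 = 2*1 + 0
Back-substitute:
1 = 5 − 2·2
1 = −2·12 + 5·5
1 = 5·53 − 22·12
1 = −22·118 + 49·53
289⁻¹ ≡ 49 (mod 118), so k ≡ 49·109 ≡ 31 (mod 118).
x = 135 + 289·31 = 9094.

9094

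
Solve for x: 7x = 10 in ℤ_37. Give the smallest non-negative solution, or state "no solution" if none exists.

First find gcd(7, 37):
37 = 5×7 + 2
7 = 3×2 + 1
2 = 2×1 + 0
gcd = 1, so a unique solution mod 37 exists.
Back-substitute for the Bézout coefficients:
1 = 7 − 3·2
1 = −3·37 + 16·7
So 7·(16) ≡ 1 (mod 37), giving 7⁻¹ ≡ 16.
x ≡ 7⁻¹·10 ≡ 16·10 ≡ 12 (mod 37).

12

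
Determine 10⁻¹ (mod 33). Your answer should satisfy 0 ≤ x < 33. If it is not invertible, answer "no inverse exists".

10

Apply the Euclidean algorithm to 33 and 10:
33 = 3·10 + 3
10 = 3·3 + 1
3 = 3·1 + 0
gcd = 1, so the inverse exists. Back-substitute:
1 = 10 − 3·3
1 = −3·33 + 10·10
So 10·10 ≡ 1 (mod 33).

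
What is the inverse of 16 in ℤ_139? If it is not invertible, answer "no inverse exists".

113

Extended Euclidean algorithm:
139 = 8·16 + 11
16 = 1·11 + 5
11 = 2·5 + 1
5 = 5·1 + 0
The gcd is 1. Working backward:
1 = 11 − 2·5
1 = −2·16 + 3·11
1 = 3·139 − 26·16
So 16·(-26) ≡ 1 (mod 139), and -26 ≡ 113 (mod 139).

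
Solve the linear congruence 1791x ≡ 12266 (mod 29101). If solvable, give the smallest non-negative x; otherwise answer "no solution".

19570

First find gcd(1791, 29101):
29101 = 16*1791 + 445
1791 = 4*445 + 11
445 = 40*11 + 5
11 = 2*5 + 1
5 = 5*1 + 0
gcd = 1, so a unique solution mod 29101 exists.
Back-substitute for the Bézout coefficients:
1 = 11 − 2·5
1 = −2·445 + 81·11
1 = 81·1791 − 326·445
1 = −326·29101 + 5297·1791
So 1791·(5297) ≡ 1 (mod 29101), giving 1791⁻¹ ≡ 5297.
x ≡ 1791⁻¹·12266 ≡ 5297·12266 ≡ 19570 (mod 29101).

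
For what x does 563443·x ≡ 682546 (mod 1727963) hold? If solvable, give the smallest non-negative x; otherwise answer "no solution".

First find gcd(563443, 1727963):
1727963 = 3*563443 + 37634
563443 = 14*37634 + 36567
37634 = 1*36567 + 1067
36567 = 34*1067 + 289
1067 = 3*289 + 200
289 = 1*200 + 89
200 = 2*89 + 22
89 = 4*22 + 1
22 = 22*1 + 0
gcd = 1, so a unique solution mod 1727963 exists.
Back-substitute for the Bézout coefficients:
1 = 89 − 4·22
1 = −4·200 + 9·89
1 = 9·289 − 13·200
1 = −13·1067 + 48·289
1 = 48·36567 − 1645·1067
1 = −1645·37634 + 1693·36567
1 = 1693·563443 − 25347·37634
1 = −25347·1727963 + 77734·563443
So 563443·(77734) ≡ 1 (mod 1727963), giving 563443⁻¹ ≡ 77734.
x ≡ 563443⁻¹·682546 ≡ 77734·682546 ≡ 1654812 (mod 1727963).

1654812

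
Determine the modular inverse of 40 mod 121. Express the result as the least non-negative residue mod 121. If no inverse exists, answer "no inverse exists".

118

Run Euclid on (121, 40):
121 = 3*40 + 1
40 = 40*1 + 0
The gcd is 1. Working backward:
1 = 121 − 3·40
Thus 40·(-3) ≡ 1 (mod 121); reducing, -3 mod 121 = 118.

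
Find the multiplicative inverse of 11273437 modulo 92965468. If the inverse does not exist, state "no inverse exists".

Extended Euclidean algorithm:
92965468 = 8*11273437 + 2777972
11273437 = 4*2777972 + 161549
2777972 = 17*161549 + 31639
161549 = 5*31639 + 3354
31639 = 9*3354 + 1453
3354 = 2*1453 + 448
1453 = 3*448 + 109
448 = 4*109 + 12
109 = 9*12 + 1
12 = 12*1 + 0
The gcd is 1. Working backward:
1 = 109 − 9·12
1 = −9·448 + 37·109
1 = 37·1453 − 120·448
1 = −120·3354 + 277·1453
1 = 277·31639 − 2613·3354
1 = −2613·161549 + 13342·31639
1 = 13342·2777972 − 229427·161549
1 = −229427·11273437 + 931050·2777972
1 = 931050·92965468 − 7677827·11273437
Hence 11273437⁻¹ ≡ -7677827 ≡ 85287641 (mod 92965468).

85287641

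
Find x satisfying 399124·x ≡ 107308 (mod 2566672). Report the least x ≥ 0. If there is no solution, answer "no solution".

413299

First find gcd(399124, 2566672):
2566672 = 6*399124 + 171928
399124 = 2*171928 + 55268
171928 = 3*55268 + 6124
55268 = 9*6124 + 152
6124 = 40*152 + 44
152 = 3*44 + 20
44 = 2*20 + 4
20 = 5*4 + 0
gcd = 4 and 4 | 107308, so solutions exist. Divide through by 4: 99781x ≡ 26827 (mod 641668).
Now find 99781⁻¹ mod 641668:
641668 = 6×99781 + 42982
99781 = 2×42982 + 13817
42982 = 3×13817 + 1531
13817 = 9×1531 + 38
1531 = 40×38 + 11
38 = 3×11 + 5
11 = 2×5 + 1
5 = 5×1 + 0
Back-substitute:
1 = 11 − 2·5
1 = −2·38 + 7·11
1 = 7·1531 − 282·38
1 = −282·13817 + 2545·1531
1 = 2545·42982 − 7917·13817
1 = −7917·99781 + 18379·42982
1 = 18379·641668 − 118191·99781
So 99781·(-118191) ≡ 1 (mod 641668), i.e. 99781⁻¹ ≡ 523477.
Then x ≡ 523477·26827 ≡ 413299 (mod 641668); the smallest non-negative solution is x = 413299.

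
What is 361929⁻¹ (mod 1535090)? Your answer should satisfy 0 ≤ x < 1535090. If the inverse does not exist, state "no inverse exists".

gcd(1535090, 361929) by repeated division:
1535090 = 4×361929 + 87374
361929 = 4×87374 + 12433
87374 = 7×12433 + 343
12433 = 36×343 + 85
343 = 4×85 + 3
85 = 28×3 + 1
3 = 3×1 + 0
The gcd is 1. Working backward:
1 = 85 − 28·3
1 = −28·343 + 113·85
1 = 113·12433 − 4096·343
1 = −4096·87374 + 28785·12433
1 = 28785·361929 − 119236·87374
1 = −119236·1535090 + 505729·361929
So 361929·505729 ≡ 1 (mod 1535090).

505729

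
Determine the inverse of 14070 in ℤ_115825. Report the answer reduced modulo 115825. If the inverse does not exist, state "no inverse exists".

Euclidean algorithm on 115825, 14070:
115825 = 8*14070 + 3265
14070 = 4*3265 + 1010
3265 = 3*1010 + 235
1010 = 4*235 + 70
235 = 3*70 + 25
70 = 2*25 + 20
25 = 1*20 + 5
20 = 4*5 + 0
Since gcd = 5 > 1, 14070 is not a unit mod 115825.

no inverse exists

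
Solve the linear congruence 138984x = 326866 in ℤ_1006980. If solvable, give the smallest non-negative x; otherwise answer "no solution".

no solution

gcd(138984, 1006980):
1006980 = 7×138984 + 34092
138984 = 4×34092 + 2616
34092 = 13×2616 + 84
2616 = 31×84 + 12
84 = 7×12 + 0
gcd = 12, but 12 ∤ 326866, so the congruence has no solution.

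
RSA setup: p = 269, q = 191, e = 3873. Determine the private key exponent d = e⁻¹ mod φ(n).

17657

φ(n) = (p−1)(q−1) = 268·190 = 50920.
Need d with 3873·d ≡ 1 (mod 50920). Apply the extended Euclidean algorithm:
50920 = 13×3873 + 571
3873 = 6×571 + 447
571 = 1×447 + 124
447 = 3×124 + 75
124 = 1×75 + 49
75 = 1×49 + 26
49 = 1×26 + 23
26 = 1×23 + 3
23 = 7×3 + 2
3 = 1×2 + 1
2 = 2×1 + 0
Back-substitute:
1 = 3 − 2
1 = −23 + 8·3
1 = 8·26 − 9·23
1 = −9·49 + 17·26
1 = 17·75 − 26·49
1 = −26·124 + 43·75
1 = 43·447 − 155·124
1 = −155·571 + 198·447
1 = 198·3873 − 1343·571
1 = −1343·50920 + 17657·3873
So 3873·17657 ≡ 1 (mod 50920), hence d = 17657.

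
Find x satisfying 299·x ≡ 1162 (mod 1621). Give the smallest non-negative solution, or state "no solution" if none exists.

134

First find gcd(299, 1621):
1621 = 5*299 + 126
299 = 2*126 + 47
126 = 2*47 + 32
47 = 1*32 + 15
32 = 2*15 + 2
15 = 7*2 + 1
2 = 2*1 + 0
gcd = 1, so a unique solution mod 1621 exists.
Back-substitute for the Bézout coefficients:
1 = 15 − 7·2
1 = −7·32 + 15·15
1 = 15·47 − 22·32
1 = −22·126 + 59·47
1 = 59·299 − 140·126
1 = −140·1621 + 759·299
So 299·(759) ≡ 1 (mod 1621), giving 299⁻¹ ≡ 759.
x ≡ 299⁻¹·1162 ≡ 759·1162 ≡ 134 (mod 1621).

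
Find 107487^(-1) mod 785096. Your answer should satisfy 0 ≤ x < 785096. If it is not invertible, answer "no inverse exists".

Apply the Euclidean algorithm to 785096 and 107487:
785096 = 7·107487 + 32687
107487 = 3·32687 + 9426
32687 = 3·9426 + 4409
9426 = 2·4409 + 608
4409 = 7·608 + 153
608 = 3·153 + 149
153 = 1·149 + 4
149 = 37·4 + 1
4 = 4·1 + 0
The gcd is 1. Working backward:
1 = 149 − 37·4
1 = −37·153 + 38·149
1 = 38·608 − 151·153
1 = −151·4409 + 1095·608
1 = 1095·9426 − 2341·4409
1 = −2341·32687 + 8118·9426
1 = 8118·107487 − 26695·32687
1 = −26695·785096 + 194983·107487
So 107487·194983 ≡ 1 (mod 785096).

194983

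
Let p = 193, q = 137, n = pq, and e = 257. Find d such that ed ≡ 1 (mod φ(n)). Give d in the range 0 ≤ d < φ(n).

6401

φ(n) = (p−1)(q−1) = 192·136 = 26112.
Need d with 257·d ≡ 1 (mod 26112). Apply the extended Euclidean algorithm:
26112 = 101·257 + 155
257 = 1·155 + 102
155 = 1·102 + 53
102 = 1·53 + 49
53 = 1·49 + 4
49 = 12·4 + 1
4 = 4·1 + 0
Back-substitute:
1 = 49 − 12·4
1 = −12·53 + 13·49
1 = 13·102 − 25·53
1 = −25·155 + 38·102
1 = 38·257 − 63·155
1 = −63·26112 + 6401·257
So 257·6401 ≡ 1 (mod 26112), hence d = 6401.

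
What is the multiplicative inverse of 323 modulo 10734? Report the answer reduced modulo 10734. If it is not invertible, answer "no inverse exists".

Run Euclid on (10734, 323):
10734 = 33×323 + 75
323 = 4×75 + 23
75 = 3×23 + 6
23 = 3×6 + 5
6 = 1×5 + 1
5 = 5×1 + 0
The gcd is 1. Working backward:
1 = 6 − 5
1 = −23 + 4·6
1 = 4·75 − 13·23
1 = −13·323 + 56·75
1 = 56·10734 − 1861·323
Hence 323⁻¹ ≡ -1861 ≡ 8873 (mod 10734).

8873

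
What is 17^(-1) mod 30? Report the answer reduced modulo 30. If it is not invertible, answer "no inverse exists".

23

Run Euclid on (30, 17):
30 = 1*17 + 13
17 = 1*13 + 4
13 = 3*4 + 1
4 = 4*1 + 0
Since gcd(17, 30) = 1, back-substitute to write 1 as a combination:
1 = 13 − 3·4
1 = −3·17 + 4·13
1 = 4·30 − 7·17
So 17·(-7) ≡ 1 (mod 30), and -7 ≡ 23 (mod 30).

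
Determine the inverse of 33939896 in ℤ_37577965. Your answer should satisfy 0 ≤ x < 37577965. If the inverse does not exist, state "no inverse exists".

36250986

Apply the Euclidean algorithm to 37577965 and 33939896:
37577965 = 1*33939896 + 3638069
33939896 = 9*3638069 + 1197275
3638069 = 3*1197275 + 46244
1197275 = 25*46244 + 41175
46244 = 1*41175 + 5069
41175 = 8*5069 + 623
5069 = 8*623 + 85
623 = 7*85 + 28
85 = 3*28 + 1
28 = 28*1 + 0
The gcd is 1. Working backward:
1 = 85 − 3·28
1 = −3·623 + 22·85
1 = 22·5069 − 179·623
1 = −179·41175 + 1454·5069
1 = 1454·46244 − 1633·41175
1 = −1633·1197275 + 42279·46244
1 = 42279·3638069 − 128470·1197275
1 = −128470·33939896 + 1198509·3638069
1 = 1198509·37577965 − 1326979·33939896
Hence 33939896⁻¹ ≡ -1326979 ≡ 36250986 (mod 37577965).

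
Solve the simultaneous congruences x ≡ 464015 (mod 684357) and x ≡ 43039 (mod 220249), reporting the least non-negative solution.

Write x = 464015 + 684357·k. Then 684357·k ≡ 43039 − 464015 ≡ 19522 (mod 220249).
Need 684357⁻¹ mod 220249. Extended Euclid on (220249, 23610):
220249 = 9·23610 + 7759
23610 = 3·7759 + 333
7759 = 23·333 + 100
333 = 3·100 + 33
100 = 3·33 + 1
33 = 33·1 + 0
Back-substitute:
1 = 100 − 3·33
1 = −3·333 + 10·100
1 = 10·7759 − 233·333
1 = −233·23610 + 709·7759
1 = 709·220249 − 6614·23610
684357⁻¹ ≡ 213635 (mod 220249), so k ≡ 213635·19522 ≡ 167655 (mod 220249).
x = 464015 + 684357·167655 = 114736336850.

114736336850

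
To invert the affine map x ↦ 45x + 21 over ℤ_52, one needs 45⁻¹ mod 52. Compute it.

37

gcd(52, 45) by repeated division:
52 = 1·45 + 7
45 = 6·7 + 3
7 = 2·3 + 1
3 = 3·1 + 0
The gcd is 1. Working backward:
1 = 7 − 2·3
1 = −2·45 + 13·7
1 = 13·52 − 15·45
Thus 45·(-15) ≡ 1 (mod 52); reducing, -15 mod 52 = 37.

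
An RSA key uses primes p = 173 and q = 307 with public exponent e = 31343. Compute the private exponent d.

33959

φ(n) = (p−1)(q−1) = 172·306 = 52632.
Need d with 31343·d ≡ 1 (mod 52632). Apply the extended Euclidean algorithm:
52632 = 1·31343 + 21289
31343 = 1·21289 + 10054
21289 = 2·10054 + 1181
10054 = 8·1181 + 606
1181 = 1·606 + 575
606 = 1·575 + 31
575 = 18·31 + 17
31 = 1·17 + 14
17 = 1·14 + 3
14 = 4·3 + 2
3 = 1·2 + 1
2 = 2·1 + 0
Back-substitute:
1 = 3 − 2
1 = −14 + 5·3
1 = 5·17 − 6·14
1 = −6·31 + 11·17
1 = 11·575 − 204·31
1 = −204·606 + 215·575
1 = 215·1181 − 419·606
1 = −419·10054 + 3567·1181
1 = 3567·21289 − 7553·10054
1 = −7553·31343 + 11120·21289
1 = 11120·52632 − 18673·31343
So 31343·(-18673) ≡ 1 (mod 52632), hence d ≡ -18673 ≡ 33959 (mod 52632).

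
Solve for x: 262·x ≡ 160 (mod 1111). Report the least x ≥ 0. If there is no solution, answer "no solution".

272

First find gcd(262, 1111):
1111 = 4*262 + 63
262 = 4*63 + 10
63 = 6*10 + 3
10 = 3*3 + 1
3 = 3*1 + 0
gcd = 1, so a unique solution mod 1111 exists.
Back-substitute for the Bézout coefficients:
1 = 10 − 3·3
1 = −3·63 + 19·10
1 = 19·262 − 79·63
1 = −79·1111 + 335·262
So 262·(335) ≡ 1 (mod 1111), giving 262⁻¹ ≡ 335.
x ≡ 262⁻¹·160 ≡ 335·160 ≡ 272 (mod 1111).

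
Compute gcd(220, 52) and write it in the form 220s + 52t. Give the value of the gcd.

Euclidean algorithm:
220 = 4*52 + 12
52 = 4*12 + 4
12 = 3*4 + 0
gcd(220, 52) = 4.
Working backward:
4 = 52 − 4·12
4 = −4·220 + 17·52
So 4 = (-4)·220 + (17)·52.

4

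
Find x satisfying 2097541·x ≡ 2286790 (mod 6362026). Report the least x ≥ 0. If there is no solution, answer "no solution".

First find gcd(2097541, 6362026):
6362026 = 3*2097541 + 69403
2097541 = 30*69403 + 15451
69403 = 4*15451 + 7599
15451 = 2*7599 + 253
7599 = 30*253 + 9
253 = 28*9 + 1
9 = 9*1 + 0
gcd = 1, so a unique solution mod 6362026 exists.
Back-substitute for the Bézout coefficients:
1 = 253 − 28·9
1 = −28·7599 + 841·253
1 = 841·15451 − 1710·7599
1 = −1710·69403 + 7681·15451
1 = 7681·2097541 − 232140·69403
1 = −232140·6362026 + 704101·2097541
So 2097541·(704101) ≡ 1 (mod 6362026), giving 2097541⁻¹ ≡ 704101.
x ≡ 2097541⁻¹·2286790 ≡ 704101·2286790 ≡ 4137606 (mod 6362026).

4137606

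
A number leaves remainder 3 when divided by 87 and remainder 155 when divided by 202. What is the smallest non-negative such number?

Write x = 3 + 87·k. Then 87·k ≡ 155 − 3 ≡ 152 (mod 202).
Need 87⁻¹ mod 202. Extended Euclid on (202, 87):
202 = 2*87 + 28
87 = 3*28 + 3
28 = 9*3 + 1
3 = 3*1 + 0
Back-substitute:
1 = 28 − 9·3
1 = −9·87 + 28·28
1 = 28·202 − 65·87
87⁻¹ ≡ 137 (mod 202), so k ≡ 137·152 ≡ 18 (mod 202).
x = 3 + 87·18 = 1569.

1569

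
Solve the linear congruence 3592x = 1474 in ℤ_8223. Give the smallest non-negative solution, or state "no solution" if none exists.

5371

First find gcd(3592, 8223):
8223 = 2*3592 + 1039
3592 = 3*1039 + 475
1039 = 2*475 + 89
475 = 5*89 + 30
89 = 2*30 + 29
30 = 1*29 + 1
29 = 29*1 + 0
gcd = 1, so a unique solution mod 8223 exists.
Back-substitute for the Bézout coefficients:
1 = 30 − 29
1 = −89 + 3·30
1 = 3·475 − 16·89
1 = −16·1039 + 35·475
1 = 35·3592 − 121·1039
1 = −121·8223 + 277·3592
So 3592·(277) ≡ 1 (mod 8223), giving 3592⁻¹ ≡ 277.
x ≡ 3592⁻¹·1474 ≡ 277·1474 ≡ 5371 (mod 8223).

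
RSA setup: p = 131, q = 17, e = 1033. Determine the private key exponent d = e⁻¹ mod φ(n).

φ(n) = (p−1)(q−1) = 130·16 = 2080.
Need d with 1033·d ≡ 1 (mod 2080). Apply the extended Euclidean algorithm:
2080 = 2×1033 + 14
1033 = 73×14 + 11
14 = 1×11 + 3
11 = 3×3 + 2
3 = 1×2 + 1
2 = 2×1 + 0
Back-substitute:
1 = 3 − 2
1 = −11 + 4·3
1 = 4·14 − 5·11
1 = −5·1033 + 369·14
1 = 369·2080 − 743·1033
So 1033·(-743) ≡ 1 (mod 2080), hence d ≡ -743 ≡ 1337 (mod 2080).

1337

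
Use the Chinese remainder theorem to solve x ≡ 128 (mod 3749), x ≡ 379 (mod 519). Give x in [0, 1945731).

Write x = 128 + 3749·k. Then 3749·k ≡ 379 − 128 ≡ 251 (mod 519).
Need 3749⁻¹ mod 519. Extended Euclid on (519, 116):
519 = 4×116 + 55
116 = 2×55 + 6
55 = 9×6 + 1
6 = 6×1 + 0
Back-substitute:
1 = 55 − 9·6
1 = −9·116 + 19·55
1 = 19·519 − 85·116
3749⁻¹ ≡ 434 (mod 519), so k ≡ 434·251 ≡ 463 (mod 519).
x = 128 + 3749·463 = 1735915.

1735915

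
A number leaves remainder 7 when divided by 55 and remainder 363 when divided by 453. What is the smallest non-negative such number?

Write x = 7 + 55·k. Then 55·k ≡ 363 − 7 ≡ 356 (mod 453).
Need 55⁻¹ mod 453. Extended Euclid on (453, 55):
453 = 8*55 + 13
55 = 4*13 + 3
13 = 4*3 + 1
3 = 3*1 + 0
Back-substitute:
1 = 13 − 4·3
1 = −4·55 + 17·13
1 = 17·453 − 140·55
55⁻¹ ≡ 313 (mod 453), so k ≡ 313·356 ≡ 443 (mod 453).
x = 7 + 55·443 = 24372.

24372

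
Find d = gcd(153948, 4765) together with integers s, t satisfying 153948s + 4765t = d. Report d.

Euclidean algorithm:
153948 = 32×4765 + 1468
4765 = 3×1468 + 361
1468 = 4×361 + 24
361 = 15×24 + 1
24 = 24×1 + 0
gcd(153948, 4765) = 1.
Express as a combination:
1 = 361 − 15·24
1 = −15·1468 + 61·361
1 = 61·4765 − 198·1468
1 = −198·153948 + 6397·4765
So 1 = (-198)·153948 + (6397)·4765.

1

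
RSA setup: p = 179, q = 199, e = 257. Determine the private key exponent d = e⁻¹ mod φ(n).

3017

φ(n) = (p−1)(q−1) = 178·198 = 35244.
Need d with 257·d ≡ 1 (mod 35244). Apply the extended Euclidean algorithm:
35244 = 137×257 + 35
257 = 7×35 + 12
35 = 2×12 + 11
12 = 1×11 + 1
11 = 11×1 + 0
Back-substitute:
1 = 12 − 11
1 = −35 + 3·12
1 = 3·257 − 22·35
1 = −22·35244 + 3017·257
So 257·3017 ≡ 1 (mod 35244), hence d = 3017.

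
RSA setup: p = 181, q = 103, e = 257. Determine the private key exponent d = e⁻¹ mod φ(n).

10073

φ(n) = (p−1)(q−1) = 180·102 = 18360.
Need d with 257·d ≡ 1 (mod 18360). Apply the extended Euclidean algorithm:
18360 = 71·257 + 113
257 = 2·113 + 31
113 = 3·31 + 20
31 = 1·20 + 11
20 = 1·11 + 9
11 = 1·9 + 2
9 = 4·2 + 1
2 = 2·1 + 0
Back-substitute:
1 = 9 − 4·2
1 = −4·11 + 5·9
1 = 5·20 − 9·11
1 = −9·31 + 14·20
1 = 14·113 − 51·31
1 = −51·257 + 116·113
1 = 116·18360 − 8287·257
So 257·(-8287) ≡ 1 (mod 18360), hence d ≡ -8287 ≡ 10073 (mod 18360).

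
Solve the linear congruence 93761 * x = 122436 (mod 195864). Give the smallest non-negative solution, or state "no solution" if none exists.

First find gcd(93761, 195864):
195864 = 2·93761 + 8342
93761 = 11·8342 + 1999
8342 = 4·1999 + 346
1999 = 5·346 + 269
346 = 1·269 + 77
269 = 3·77 + 38
77 = 2·38 + 1
38 = 38·1 + 0
gcd = 1, so a unique solution mod 195864 exists.
Back-substitute for the Bézout coefficients:
1 = 77 − 2·38
1 = −2·269 + 7·77
1 = 7·346 − 9·269
1 = −9·1999 + 52·346
1 = 52·8342 − 217·1999
1 = −217·93761 + 2439·8342
1 = 2439·195864 − 5095·93761
So 93761·(-5095) ≡ 1 (mod 195864), giving 93761⁻¹ ≡ 190769.
x ≡ 93761⁻¹·122436 ≡ 190769·122436 ≡ 15420 (mod 195864).

15420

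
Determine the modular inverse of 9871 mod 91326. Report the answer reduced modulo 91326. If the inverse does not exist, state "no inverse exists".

gcd(91326, 9871) by repeated division:
91326 = 9*9871 + 2487
9871 = 3*2487 + 2410
2487 = 1*2410 + 77
2410 = 31*77 + 23
77 = 3*23 + 8
23 = 2*8 + 7
8 = 1*7 + 1
7 = 7*1 + 0
Since gcd(9871, 91326) = 1, back-substitute to write 1 as a combination:
1 = 8 − 7
1 = −23 + 3·8
1 = 3·77 − 10·23
1 = −10·2410 + 313·77
1 = 313·2487 − 323·2410
1 = −323·9871 + 1282·2487
1 = 1282·91326 − 11861·9871
So 9871·(-11861) ≡ 1 (mod 91326), and -11861 ≡ 79465 (mod 91326).

79465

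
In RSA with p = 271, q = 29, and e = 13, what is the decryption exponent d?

6397

φ(n) = (p−1)(q−1) = 270·28 = 7560.
Need d with 13·d ≡ 1 (mod 7560). Apply the extended Euclidean algorithm:
7560 = 581*13 + 7
13 = 1*7 + 6
7 = 1*6 + 1
6 = 6*1 + 0
Back-substitute:
1 = 7 − 6
1 = −13 + 2·7
1 = 2·7560 − 1163·13
So 13·(-1163) ≡ 1 (mod 7560), hence d ≡ -1163 ≡ 6397 (mod 7560).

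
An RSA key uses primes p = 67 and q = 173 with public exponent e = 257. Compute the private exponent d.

φ(n) = (p−1)(q−1) = 66·172 = 11352.
Need d with 257·d ≡ 1 (mod 11352). Apply the extended Euclidean algorithm:
11352 = 44×257 + 44
257 = 5×44 + 37
44 = 1×37 + 7
37 = 5×7 + 2
7 = 3×2 + 1
2 = 2×1 + 0
Back-substitute:
1 = 7 − 3·2
1 = −3·37 + 16·7
1 = 16·44 − 19·37
1 = −19·257 + 111·44
1 = 111·11352 − 4903·257
So 257·(-4903) ≡ 1 (mod 11352), hence d ≡ -4903 ≡ 6449 (mod 11352).

6449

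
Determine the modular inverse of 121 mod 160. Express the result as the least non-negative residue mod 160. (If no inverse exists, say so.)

Extended Euclidean algorithm:
160 = 1*121 + 39
121 = 3*39 + 4
39 = 9*4 + 3
4 = 1*3 + 1
3 = 3*1 + 0
gcd = 1, so the inverse exists. Back-substitute:
1 = 4 − 3
1 = −39 + 10·4
1 = 10·121 − 31·39
1 = −31·160 + 41·121
So 121·41 ≡ 1 (mod 160).

41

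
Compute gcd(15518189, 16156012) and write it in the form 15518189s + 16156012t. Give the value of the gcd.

1

Apply Euclid's algorithm to 16156012 and 15518189:
16156012 = 1×15518189 + 637823
15518189 = 24×637823 + 210437
637823 = 3×210437 + 6512
210437 = 32×6512 + 2053
6512 = 3×2053 + 353
2053 = 5×353 + 288
353 = 1×288 + 65
288 = 4×65 + 28
65 = 2×28 + 9
28 = 3×9 + 1
9 = 9×1 + 0
gcd(15518189, 16156012) = 1.
Working backward:
1 = 28 − 3·9
1 = −3·65 + 7·28
1 = 7·288 − 31·65
1 = −31·353 + 38·288
1 = 38·2053 − 221·353
1 = −221·6512 + 701·2053
1 = 701·210437 − 22653·6512
1 = −22653·637823 + 68660·210437
1 = 68660·15518189 − 1670493·637823
1 = −1670493·16156012 + 1739153·15518189
So 1 = (-1670493)·16156012 + (1739153)·15518189.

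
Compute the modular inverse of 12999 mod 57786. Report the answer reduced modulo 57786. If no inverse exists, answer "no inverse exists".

no inverse exists

Compute gcd(12999, 57786):
57786 = 4×12999 + 5790
12999 = 2×5790 + 1419
5790 = 4×1419 + 114
1419 = 12×114 + 51
114 = 2×51 + 12
51 = 4×12 + 3
12 = 4×3 + 0
gcd(12999, 57786) = 3 ≠ 1, so 12999 has no multiplicative inverse modulo 57786.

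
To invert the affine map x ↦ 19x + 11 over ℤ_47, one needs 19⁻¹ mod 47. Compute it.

Apply the Euclidean algorithm to 47 and 19:
47 = 2*19 + 9
19 = 2*9 + 1
9 = 9*1 + 0
Since gcd(19, 47) = 1, back-substitute to write 1 as a combination:
1 = 19 − 2·9
1 = −2·47 + 5·19
So 19·5 ≡ 1 (mod 47).

5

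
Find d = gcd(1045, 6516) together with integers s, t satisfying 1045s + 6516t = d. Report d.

Repeated division:
6516 = 6×1045 + 246
1045 = 4×246 + 61
246 = 4×61 + 2
61 = 30×2 + 1
2 = 2×1 + 0
gcd(1045, 6516) = 1.
Express as a combination:
1 = 61 − 30·2
1 = −30·246 + 121·61
1 = 121·1045 − 514·246
1 = −514·6516 + 3205·1045
So 1 = (-514)·6516 + (3205)·1045.

1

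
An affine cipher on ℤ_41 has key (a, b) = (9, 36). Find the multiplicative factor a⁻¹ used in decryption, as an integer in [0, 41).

Extended Euclidean algorithm:
41 = 4*9 + 5
9 = 1*5 + 4
5 = 1*4 + 1
4 = 4*1 + 0
gcd = 1, so the inverse exists. Back-substitute:
1 = 5 − 4
1 = −9 + 2·5
1 = 2·41 − 9·9
Hence 9⁻¹ ≡ -9 ≡ 32 (mod 41).

32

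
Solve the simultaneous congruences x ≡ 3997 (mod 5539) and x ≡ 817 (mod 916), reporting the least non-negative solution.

Write x = 3997 + 5539·k. Then 5539·k ≡ 817 − 3997 ≡ 484 (mod 916).
Need 5539⁻¹ mod 916. Extended Euclid on (916, 43):
916 = 21·43 + 13
43 = 3·13 + 4
13 = 3·4 + 1
4 = 4·1 + 0
Back-substitute:
1 = 13 − 3·4
1 = −3·43 + 10·13
1 = 10·916 − 213·43
5539⁻¹ ≡ 703 (mod 916), so k ≡ 703·484 ≡ 416 (mod 916).
x = 3997 + 5539·416 = 2308221.

2308221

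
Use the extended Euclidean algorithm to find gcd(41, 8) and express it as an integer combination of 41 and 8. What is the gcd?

Euclidean algorithm:
41 = 5·8 + 1
8 = 8·1 + 0
gcd(41, 8) = 1.
Express as a combination:
1 = 41 − 5·8
So 1 = (1)·41 + (-5)·8.

1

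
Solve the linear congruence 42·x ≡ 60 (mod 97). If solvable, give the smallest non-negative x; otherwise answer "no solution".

First find gcd(42, 97):
97 = 2·42 + 13
42 = 3·13 + 3
13 = 4·3 + 1
3 = 3·1 + 0
gcd = 1, so a unique solution mod 97 exists.
Back-substitute for the Bézout coefficients:
1 = 13 − 4·3
1 = −4·42 + 13·13
1 = 13·97 − 30·42
So 42·(-30) ≡ 1 (mod 97), giving 42⁻¹ ≡ 67.
x ≡ 42⁻¹·60 ≡ 67·60 ≡ 43 (mod 97).

43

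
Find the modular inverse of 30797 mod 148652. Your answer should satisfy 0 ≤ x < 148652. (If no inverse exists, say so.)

10397

Run Euclid on (148652, 30797):
148652 = 4·30797 + 25464
30797 = 1·25464 + 5333
25464 = 4·5333 + 4132
5333 = 1·4132 + 1201
4132 = 3·1201 + 529
1201 = 2·529 + 143
529 = 3·143 + 100
143 = 1·100 + 43
100 = 2·43 + 14
43 = 3·14 + 1
14 = 14·1 + 0
The gcd is 1. Working backward:
1 = 43 − 3·14
1 = −3·100 + 7·43
1 = 7·143 − 10·100
1 = −10·529 + 37·143
1 = 37·1201 − 84·529
1 = −84·4132 + 289·1201
1 = 289·5333 − 373·4132
1 = −373·25464 + 1781·5333
1 = 1781·30797 − 2154·25464
1 = −2154·148652 + 10397·30797
So 30797·10397 ≡ 1 (mod 148652).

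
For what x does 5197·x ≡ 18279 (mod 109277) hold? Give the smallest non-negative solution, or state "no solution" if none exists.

65166

First find gcd(5197, 109277):
109277 = 21·5197 + 140
5197 = 37·140 + 17
140 = 8·17 + 4
17 = 4·4 + 1
4 = 4·1 + 0
gcd = 1, so a unique solution mod 109277 exists.
Back-substitute for the Bézout coefficients:
1 = 17 − 4·4
1 = −4·140 + 33·17
1 = 33·5197 − 1225·140
1 = −1225·109277 + 25758·5197
So 5197·(25758) ≡ 1 (mod 109277), giving 5197⁻¹ ≡ 25758.
x ≡ 5197⁻¹·18279 ≡ 25758·18279 ≡ 65166 (mod 109277).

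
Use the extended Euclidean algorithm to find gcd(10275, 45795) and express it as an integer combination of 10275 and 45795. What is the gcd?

15

Apply Euclid's algorithm to 45795 and 10275:
45795 = 4×10275 + 4695
10275 = 2×4695 + 885
4695 = 5×885 + 270
885 = 3×270 + 75
270 = 3×75 + 45
75 = 1×45 + 30
45 = 1×30 + 15
30 = 2×15 + 0
gcd(10275, 45795) = 15.
Express as a combination:
15 = 45 − 30
15 = −75 + 2·45
15 = 2·270 − 7·75
15 = −7·885 + 23·270
15 = 23·4695 − 122·885
15 = −122·10275 + 267·4695
15 = 267·45795 − 1190·10275
So 15 = (267)·45795 + (-1190)·10275.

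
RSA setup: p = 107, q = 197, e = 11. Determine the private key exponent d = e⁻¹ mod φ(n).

7555

φ(n) = (p−1)(q−1) = 106·196 = 20776.
Need d with 11·d ≡ 1 (mod 20776). Apply the extended Euclidean algorithm:
20776 = 1888×11 + 8
11 = 1×8 + 3
8 = 2×3 + 2
3 = 1×2 + 1
2 = 2×1 + 0
Back-substitute:
1 = 3 − 2
1 = −8 + 3·3
1 = 3·11 − 4·8
1 = −4·20776 + 7555·11
So 11·7555 ≡ 1 (mod 20776), hence d = 7555.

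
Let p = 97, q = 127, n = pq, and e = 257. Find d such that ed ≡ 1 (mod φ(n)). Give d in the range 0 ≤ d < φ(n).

6401

φ(n) = (p−1)(q−1) = 96·126 = 12096.
Need d with 257·d ≡ 1 (mod 12096). Apply the extended Euclidean algorithm:
12096 = 47*257 + 17
257 = 15*17 + 2
17 = 8*2 + 1
2 = 2*1 + 0
Back-substitute:
1 = 17 − 8·2
1 = −8·257 + 121·17
1 = 121·12096 − 5695·257
So 257·(-5695) ≡ 1 (mod 12096), hence d ≡ -5695 ≡ 6401 (mod 12096).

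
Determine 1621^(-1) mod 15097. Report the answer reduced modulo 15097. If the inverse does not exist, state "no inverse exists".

9183

Apply the Euclidean algorithm to 15097 and 1621:
15097 = 9·1621 + 508
1621 = 3·508 + 97
508 = 5·97 + 23
97 = 4·23 + 5
23 = 4·5 + 3
5 = 1·3 + 2
3 = 1·2 + 1
2 = 2·1 + 0
The gcd is 1. Working backward:
1 = 3 − 2
1 = −5 + 2·3
1 = 2·23 − 9·5
1 = −9·97 + 38·23
1 = 38·508 − 199·97
1 = −199·1621 + 635·508
1 = 635·15097 − 5914·1621
Hence 1621⁻¹ ≡ -5914 ≡ 9183 (mod 15097).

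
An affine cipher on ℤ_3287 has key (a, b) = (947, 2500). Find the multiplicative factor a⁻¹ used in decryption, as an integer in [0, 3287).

538

gcd(3287, 947) by repeated division:
3287 = 3×947 + 446
947 = 2×446 + 55
446 = 8×55 + 6
55 = 9×6 + 1
6 = 6×1 + 0
Since gcd(947, 3287) = 1, back-substitute to write 1 as a combination:
1 = 55 − 9·6
1 = −9·446 + 73·55
1 = 73·947 − 155·446
1 = −155·3287 + 538·947
So 947·538 ≡ 1 (mod 3287).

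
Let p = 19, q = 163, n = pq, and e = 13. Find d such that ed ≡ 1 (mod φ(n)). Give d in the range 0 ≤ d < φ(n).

φ(n) = (p−1)(q−1) = 18·162 = 2916.
Need d with 13·d ≡ 1 (mod 2916). Apply the extended Euclidean algorithm:
2916 = 224×13 + 4
13 = 3×4 + 1
4 = 4×1 + 0
Back-substitute:
1 = 13 − 3·4
1 = −3·2916 + 673·13
So 13·673 ≡ 1 (mod 2916), hence d = 673.

673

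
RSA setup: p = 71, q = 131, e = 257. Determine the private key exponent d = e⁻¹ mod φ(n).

φ(n) = (p−1)(q−1) = 70·130 = 9100.
Need d with 257·d ≡ 1 (mod 9100). Apply the extended Euclidean algorithm:
9100 = 35×257 + 105
257 = 2×105 + 47
105 = 2×47 + 11
47 = 4×11 + 3
11 = 3×3 + 2
3 = 1×2 + 1
2 = 2×1 + 0
Back-substitute:
1 = 3 − 2
1 = −11 + 4·3
1 = 4·47 − 17·11
1 = −17·105 + 38·47
1 = 38·257 − 93·105
1 = −93·9100 + 3293·257
So 257·3293 ≡ 1 (mod 9100), hence d = 3293.

3293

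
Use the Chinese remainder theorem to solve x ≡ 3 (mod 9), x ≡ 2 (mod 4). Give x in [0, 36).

Write x = 3 + 9·k. Then 9·k ≡ 2 − 3 ≡ 3 (mod 4).
Need 9⁻¹ mod 4. Extended Euclid on (4, 1):
4 = 4·1 + 0
9⁻¹ ≡ 1 (mod 4), so k ≡ 1·3 ≡ 3 (mod 4).
x = 3 + 9·3 = 30.

30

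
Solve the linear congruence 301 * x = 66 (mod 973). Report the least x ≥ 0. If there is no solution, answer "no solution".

no solution

gcd(301, 973):
973 = 3·301 + 70
301 = 4·70 + 21
70 = 3·21 + 7
21 = 3·7 + 0
gcd = 7, but 7 ∤ 66, so the congruence has no solution.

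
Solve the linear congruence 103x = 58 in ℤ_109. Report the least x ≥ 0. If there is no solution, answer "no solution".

First find gcd(103, 109):
109 = 1*103 + 6
103 = 17*6 + 1
6 = 6*1 + 0
gcd = 1, so a unique solution mod 109 exists.
Back-substitute for the Bézout coefficients:
1 = 103 − 17·6
1 = −17·109 + 18·103
So 103·(18) ≡ 1 (mod 109), giving 103⁻¹ ≡ 18.
x ≡ 103⁻¹·58 ≡ 18·58 ≡ 63 (mod 109).

63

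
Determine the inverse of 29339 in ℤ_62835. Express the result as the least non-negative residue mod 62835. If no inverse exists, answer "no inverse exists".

48959

Extended Euclidean algorithm:
62835 = 2*29339 + 4157
29339 = 7*4157 + 240
4157 = 17*240 + 77
240 = 3*77 + 9
77 = 8*9 + 5
9 = 1*5 + 4
5 = 1*4 + 1
4 = 4*1 + 0
Since gcd(29339, 62835) = 1, back-substitute to write 1 as a combination:
1 = 5 − 4
1 = −9 + 2·5
1 = 2·77 − 17·9
1 = −17·240 + 53·77
1 = 53·4157 − 918·240
1 = −918·29339 + 6479·4157
1 = 6479·62835 − 13876·29339
So 29339·(-13876) ≡ 1 (mod 62835), and -13876 ≡ 48959 (mod 62835).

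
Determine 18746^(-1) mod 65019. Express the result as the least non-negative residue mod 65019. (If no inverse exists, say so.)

48929

gcd(65019, 18746) by repeated division:
65019 = 3×18746 + 8781
18746 = 2×8781 + 1184
8781 = 7×1184 + 493
1184 = 2×493 + 198
493 = 2×198 + 97
198 = 2×97 + 4
97 = 24×4 + 1
4 = 4×1 + 0
The gcd is 1. Working backward:
1 = 97 − 24·4
1 = −24·198 + 49·97
1 = 49·493 − 122·198
1 = −122·1184 + 293·493
1 = 293·8781 − 2173·1184
1 = −2173·18746 + 4639·8781
1 = 4639·65019 − 16090·18746
Hence 18746⁻¹ ≡ -16090 ≡ 48929 (mod 65019).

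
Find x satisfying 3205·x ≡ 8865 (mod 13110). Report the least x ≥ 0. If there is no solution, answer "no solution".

First find gcd(3205, 13110):
13110 = 4·3205 + 290
3205 = 11·290 + 15
290 = 19·15 + 5
15 = 3·5 + 0
gcd = 5 and 5 | 8865, so solutions exist. Divide through by 5: 641x ≡ 1773 (mod 2622).
Now find 641⁻¹ mod 2622:
2622 = 4×641 + 58
641 = 11×58 + 3
58 = 19×3 + 1
3 = 3×1 + 0
Back-substitute:
1 = 58 − 19·3
1 = −19·641 + 210·58
1 = 210·2622 − 859·641
So 641·(-859) ≡ 1 (mod 2622), i.e. 641⁻¹ ≡ 1763.
Then x ≡ 1763·1773 ≡ 375 (mod 2622); the smallest non-negative solution is x = 375.

375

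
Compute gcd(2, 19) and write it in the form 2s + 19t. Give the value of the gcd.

1

Euclidean algorithm:
19 = 9*2 + 1
2 = 2*1 + 0
gcd(2, 19) = 1.
Back-substituting:
1 = 19 − 9·2
So 1 = (1)·19 + (-9)·2.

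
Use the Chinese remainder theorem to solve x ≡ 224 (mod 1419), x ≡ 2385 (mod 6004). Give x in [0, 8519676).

248549

Write x = 224 + 1419·k. Then 1419·k ≡ 2385 − 224 ≡ 2161 (mod 6004).
Need 1419⁻¹ mod 6004. Extended Euclid on (6004, 1419):
6004 = 4·1419 + 328
1419 = 4·328 + 107
328 = 3·107 + 7
107 = 15·7 + 2
7 = 3·2 + 1
2 = 2·1 + 0
Back-substitute:
1 = 7 − 3·2
1 = −3·107 + 46·7
1 = 46·328 − 141·107
1 = −141·1419 + 610·328
1 = 610·6004 − 2581·1419
1419⁻¹ ≡ 3423 (mod 6004), so k ≡ 3423·2161 ≡ 175 (mod 6004).
x = 224 + 1419·175 = 248549.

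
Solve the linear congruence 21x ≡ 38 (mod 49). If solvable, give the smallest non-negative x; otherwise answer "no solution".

gcd(21, 49):
49 = 2×21 + 7
21 = 3×7 + 0
gcd = 7, but 7 ∤ 38, so the congruence has no solution.

no solution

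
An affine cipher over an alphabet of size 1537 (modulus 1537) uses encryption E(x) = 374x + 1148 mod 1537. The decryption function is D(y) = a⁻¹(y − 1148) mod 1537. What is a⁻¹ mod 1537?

Apply the Euclidean algorithm to 1537 and 374:
1537 = 4*374 + 41
374 = 9*41 + 5
41 = 8*5 + 1
5 = 5*1 + 0
Since gcd(374, 1537) = 1, back-substitute to write 1 as a combination:
1 = 41 − 8·5
1 = −8·374 + 73·41
1 = 73·1537 − 300·374
So 374·(-300) ≡ 1 (mod 1537), and -300 ≡ 1237 (mod 1537).

1237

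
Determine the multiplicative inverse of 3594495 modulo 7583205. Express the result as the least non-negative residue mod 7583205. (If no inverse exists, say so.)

no inverse exists

Compute gcd(3594495, 7583205):
7583205 = 2*3594495 + 394215
3594495 = 9*394215 + 46560
394215 = 8*46560 + 21735
46560 = 2*21735 + 3090
21735 = 7*3090 + 105
3090 = 29*105 + 45
105 = 2*45 + 15
45 = 3*15 + 0
Since gcd = 15 > 1, 3594495 is not a unit mod 7583205.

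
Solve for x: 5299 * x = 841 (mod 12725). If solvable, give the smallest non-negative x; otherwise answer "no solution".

759

First find gcd(5299, 12725):
12725 = 2*5299 + 2127
5299 = 2*2127 + 1045
2127 = 2*1045 + 37
1045 = 28*37 + 9
37 = 4*9 + 1
9 = 9*1 + 0
gcd = 1, so a unique solution mod 12725 exists.
Back-substitute for the Bézout coefficients:
1 = 37 − 4·9
1 = −4·1045 + 113·37
1 = 113·2127 − 230·1045
1 = −230·5299 + 573·2127
1 = 573·12725 − 1376·5299
So 5299·(-1376) ≡ 1 (mod 12725), giving 5299⁻¹ ≡ 11349.
x ≡ 5299⁻¹·841 ≡ 11349·841 ≡ 759 (mod 12725).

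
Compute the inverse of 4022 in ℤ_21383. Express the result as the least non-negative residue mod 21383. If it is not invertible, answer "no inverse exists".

16327

Apply the Euclidean algorithm to 21383 and 4022:
21383 = 5·4022 + 1273
4022 = 3·1273 + 203
1273 = 6·203 + 55
203 = 3·55 + 38
55 = 1·38 + 17
38 = 2·17 + 4
17 = 4·4 + 1
4 = 4·1 + 0
The gcd is 1. Working backward:
1 = 17 − 4·4
1 = −4·38 + 9·17
1 = 9·55 − 13·38
1 = −13·203 + 48·55
1 = 48·1273 − 301·203
1 = −301·4022 + 951·1273
1 = 951·21383 − 5056·4022
Thus 4022·(-5056) ≡ 1 (mod 21383); reducing, -5056 mod 21383 = 16327.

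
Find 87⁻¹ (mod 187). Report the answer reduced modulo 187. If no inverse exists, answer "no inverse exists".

43

Apply the Euclidean algorithm to 187 and 87:
187 = 2×87 + 13
87 = 6×13 + 9
13 = 1×9 + 4
9 = 2×4 + 1
4 = 4×1 + 0
The gcd is 1. Working backward:
1 = 9 − 2·4
1 = −2·13 + 3·9
1 = 3·87 − 20·13
1 = −20·187 + 43·87
So 87·43 ≡ 1 (mod 187).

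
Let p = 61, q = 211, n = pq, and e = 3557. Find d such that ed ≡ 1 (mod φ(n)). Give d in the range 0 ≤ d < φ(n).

φ(n) = (p−1)(q−1) = 60·210 = 12600.
Need d with 3557·d ≡ 1 (mod 12600). Apply the extended Euclidean algorithm:
12600 = 3·3557 + 1929
3557 = 1·1929 + 1628
1929 = 1·1628 + 301
1628 = 5·301 + 123
301 = 2·123 + 55
123 = 2·55 + 13
55 = 4·13 + 3
13 = 4·3 + 1
3 = 3·1 + 0
Back-substitute:
1 = 13 − 4·3
1 = −4·55 + 17·13
1 = 17·123 − 38·55
1 = −38·301 + 93·123
1 = 93·1628 − 503·301
1 = −503·1929 + 596·1628
1 = 596·3557 − 1099·1929
1 = −1099·12600 + 3893·3557
So 3557·3893 ≡ 1 (mod 12600), hence d = 3893.

3893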